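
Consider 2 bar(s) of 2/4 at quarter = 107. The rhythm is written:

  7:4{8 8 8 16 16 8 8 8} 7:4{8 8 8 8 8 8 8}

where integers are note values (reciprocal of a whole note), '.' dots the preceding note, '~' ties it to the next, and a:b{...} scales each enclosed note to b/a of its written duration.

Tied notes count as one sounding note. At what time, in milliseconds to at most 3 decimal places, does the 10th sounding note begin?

note 10 onset = 16/7b = 1281.709ms

1. 0.0ms @ 0 + 160.214ms (2/7)
2. 160.214ms @ 2/7 + 160.214ms (2/7)
3. 320.427ms @ 4/7 + 160.214ms (2/7)
4. 480.641ms @ 6/7 + 80.107ms (1/7)
5. 560.748ms @ 1 + 80.107ms (1/7)
6. 640.854ms @ 8/7 + 160.214ms (2/7)
7. 801.068ms @ 10/7 + 160.214ms (2/7)
8. 961.282ms @ 12/7 + 160.214ms (2/7)
9. 1121.495ms @ 2 + 160.214ms (2/7)
10. 1281.709ms @ 16/7 + 160.214ms (2/7)
11. 1441.923ms @ 18/7 + 160.214ms (2/7)
12. 1602.136ms @ 20/7 + 160.214ms (2/7)
13. 1762.35ms @ 22/7 + 160.214ms (2/7)
14. 1922.563ms @ 24/7 + 160.214ms (2/7)
15. 2082.777ms @ 26/7 + 160.214ms (2/7)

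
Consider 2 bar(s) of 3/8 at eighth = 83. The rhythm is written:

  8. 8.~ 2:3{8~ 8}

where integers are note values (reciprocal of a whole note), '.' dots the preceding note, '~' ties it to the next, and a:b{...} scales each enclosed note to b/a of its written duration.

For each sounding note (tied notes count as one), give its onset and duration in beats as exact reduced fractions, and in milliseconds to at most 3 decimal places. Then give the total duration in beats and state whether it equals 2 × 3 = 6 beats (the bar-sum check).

1) 0.0ms=0b +1084.337ms=3/2b
2) 1084.337ms=3/2b +3253.012ms=9/2b
Σ=6b of 6 (83bpm 3/8) — PASS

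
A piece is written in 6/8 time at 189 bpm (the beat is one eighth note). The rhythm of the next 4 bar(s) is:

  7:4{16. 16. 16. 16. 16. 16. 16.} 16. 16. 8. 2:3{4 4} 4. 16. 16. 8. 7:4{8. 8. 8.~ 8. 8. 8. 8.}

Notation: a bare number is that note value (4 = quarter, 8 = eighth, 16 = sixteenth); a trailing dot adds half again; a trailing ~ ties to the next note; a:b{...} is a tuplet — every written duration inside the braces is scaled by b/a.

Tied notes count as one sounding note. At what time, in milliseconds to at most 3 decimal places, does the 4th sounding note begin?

note 4 onset = 9/7b = 408.163ms

1. 0.0ms @ 0 + 136.054ms (3/7)
2. 136.054ms @ 3/7 + 136.054ms (3/7)
3. 272.109ms @ 6/7 + 136.054ms (3/7)
4. 408.163ms @ 9/7 + 136.054ms (3/7)
5. 544.218ms @ 12/7 + 136.054ms (3/7)
6. 680.272ms @ 15/7 + 136.054ms (3/7)
7. 816.327ms @ 18/7 + 136.054ms (3/7)
8. 952.381ms @ 3 + 238.095ms (3/4)
9. 1190.476ms @ 15/4 + 238.095ms (3/4)
10. 1428.571ms @ 9/2 + 476.19ms (3/2)
11. 1904.762ms @ 6 + 952.381ms (3)
12. 2857.143ms @ 9 + 952.381ms (3)
13. 3809.524ms @ 12 + 952.381ms (3)
14. 4761.905ms @ 15 + 238.095ms (3/4)
15. 5000.0ms @ 63/4 + 238.095ms (3/4)
16. 5238.095ms @ 33/2 + 476.19ms (3/2)
17. 5714.286ms @ 18 + 272.109ms (6/7)
18. 5986.395ms @ 132/7 + 272.109ms (6/7)
19. 6258.503ms @ 138/7 + 544.218ms (12/7)
20. 6802.721ms @ 150/7 + 272.109ms (6/7)
21. 7074.83ms @ 156/7 + 272.109ms (6/7)
22. 7346.939ms @ 162/7 + 272.109ms (6/7)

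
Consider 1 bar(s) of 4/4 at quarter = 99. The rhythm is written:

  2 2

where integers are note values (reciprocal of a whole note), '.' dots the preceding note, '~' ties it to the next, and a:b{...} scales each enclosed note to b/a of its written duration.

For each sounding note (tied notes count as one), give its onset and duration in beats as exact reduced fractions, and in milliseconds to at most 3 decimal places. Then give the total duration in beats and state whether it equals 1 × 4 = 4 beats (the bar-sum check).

1) 0.0ms=0b +1212.121ms=2b
2) 1212.121ms=2b +1212.121ms=2b
Σ=4b of 4 (99bpm 4/4) — PASS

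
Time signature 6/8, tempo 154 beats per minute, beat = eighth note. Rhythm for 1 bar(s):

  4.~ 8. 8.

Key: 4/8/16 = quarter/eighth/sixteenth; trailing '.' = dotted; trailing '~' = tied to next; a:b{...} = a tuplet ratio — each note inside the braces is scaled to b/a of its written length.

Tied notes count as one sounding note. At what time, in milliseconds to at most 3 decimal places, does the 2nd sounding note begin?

note 2 onset = 9/2b = 1753.247ms

1. 0.0ms @ 0 + 1753.247ms (9/2)
2. 1753.247ms @ 9/2 + 584.416ms (3/2)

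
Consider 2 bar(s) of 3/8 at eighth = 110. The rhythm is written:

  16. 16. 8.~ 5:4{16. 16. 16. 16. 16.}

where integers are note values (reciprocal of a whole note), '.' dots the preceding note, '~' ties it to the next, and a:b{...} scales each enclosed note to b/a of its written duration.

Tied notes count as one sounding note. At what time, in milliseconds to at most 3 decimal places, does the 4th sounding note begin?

1. 0.0ms @ 0 + 409.091ms (3/4)
2. 409.091ms @ 3/4 + 409.091ms (3/4)
3. 818.182ms @ 3/2 + 1145.455ms (21/10)
4. 1963.636ms @ 18/5 + 327.273ms (3/5)
5. 2290.909ms @ 21/5 + 327.273ms (3/5)
6. 2618.182ms @ 24/5 + 327.273ms (3/5)
7. 2945.455ms @ 27/5 + 327.273ms (3/5)

note 4 onset = 18/5b = 1963.636ms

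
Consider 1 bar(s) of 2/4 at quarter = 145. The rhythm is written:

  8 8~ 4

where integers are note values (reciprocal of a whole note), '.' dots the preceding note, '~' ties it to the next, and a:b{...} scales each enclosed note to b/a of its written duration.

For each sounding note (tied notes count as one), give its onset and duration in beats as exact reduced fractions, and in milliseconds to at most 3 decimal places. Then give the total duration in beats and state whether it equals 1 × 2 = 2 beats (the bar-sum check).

1) 0.0ms=0b +206.897ms=1/2b
2) 206.897ms=1/2b +620.69ms=3/2b
Σ=2b of 2 (145bpm 2/4) — PASS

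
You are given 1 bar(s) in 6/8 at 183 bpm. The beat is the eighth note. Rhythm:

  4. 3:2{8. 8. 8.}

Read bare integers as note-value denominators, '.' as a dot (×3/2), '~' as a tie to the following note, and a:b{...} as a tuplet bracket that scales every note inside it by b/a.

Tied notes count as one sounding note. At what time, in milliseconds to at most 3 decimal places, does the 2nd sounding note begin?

note 2 onset = 3b = 983.607ms

1. 0.0ms @ 0 + 983.607ms (3)
2. 983.607ms @ 3 + 327.869ms (1)
3. 1311.475ms @ 4 + 327.869ms (1)
4. 1639.344ms @ 5 + 327.869ms (1)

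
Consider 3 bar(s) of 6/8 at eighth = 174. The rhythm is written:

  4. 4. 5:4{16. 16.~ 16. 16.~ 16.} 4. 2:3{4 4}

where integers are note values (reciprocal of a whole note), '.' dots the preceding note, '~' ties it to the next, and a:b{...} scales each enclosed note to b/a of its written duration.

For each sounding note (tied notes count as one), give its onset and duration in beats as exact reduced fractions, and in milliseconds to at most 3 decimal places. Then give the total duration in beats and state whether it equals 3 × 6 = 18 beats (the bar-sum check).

1) 0.0ms=0b +1034.483ms=3b
2) 1034.483ms=3b +1034.483ms=3b
3) 2068.966ms=6b +206.897ms=3/5b
4) 2275.862ms=33/5b +413.793ms=6/5b
5) 2689.655ms=39/5b +413.793ms=6/5b
6) 3103.448ms=9b +1034.483ms=3b
7) 4137.931ms=12b +1034.483ms=3b
8) 5172.414ms=15b +1034.483ms=3b
Σ=18b of 18 (174bpm 6/8) — PASS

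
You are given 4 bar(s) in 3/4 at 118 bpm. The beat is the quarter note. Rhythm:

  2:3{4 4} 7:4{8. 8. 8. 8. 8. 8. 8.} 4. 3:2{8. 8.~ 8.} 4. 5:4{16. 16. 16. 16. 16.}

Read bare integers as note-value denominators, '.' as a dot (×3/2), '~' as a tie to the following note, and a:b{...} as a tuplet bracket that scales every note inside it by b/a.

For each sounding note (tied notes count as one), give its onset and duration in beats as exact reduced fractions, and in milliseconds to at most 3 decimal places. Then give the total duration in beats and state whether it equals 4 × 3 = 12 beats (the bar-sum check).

1) 0.0ms=0b +762.712ms=3/2b
2) 762.712ms=3/2b +762.712ms=3/2b
3) 1525.424ms=3b +217.918ms=3/7b
4) 1743.341ms=24/7b +217.918ms=3/7b
5) 1961.259ms=27/7b +217.918ms=3/7b
6) 2179.177ms=30/7b +217.918ms=3/7b
7) 2397.094ms=33/7b +217.918ms=3/7b
8) 2615.012ms=36/7b +217.918ms=3/7b
9) 2832.93ms=39/7b +217.918ms=3/7b
10) 3050.847ms=6b +762.712ms=3/2b
11) 3813.559ms=15/2b +254.237ms=1/2b
12) 4067.797ms=8b +508.475ms=1b
13) 4576.271ms=9b +762.712ms=3/2b
14) 5338.983ms=21/2b +152.542ms=3/10b
15) 5491.525ms=54/5b +152.542ms=3/10b
16) 5644.068ms=111/10b +152.542ms=3/10b
17) 5796.61ms=57/5b +152.542ms=3/10b
18) 5949.153ms=117/10b +152.542ms=3/10b
Σ=12b of 12 (118bpm 3/4) — PASS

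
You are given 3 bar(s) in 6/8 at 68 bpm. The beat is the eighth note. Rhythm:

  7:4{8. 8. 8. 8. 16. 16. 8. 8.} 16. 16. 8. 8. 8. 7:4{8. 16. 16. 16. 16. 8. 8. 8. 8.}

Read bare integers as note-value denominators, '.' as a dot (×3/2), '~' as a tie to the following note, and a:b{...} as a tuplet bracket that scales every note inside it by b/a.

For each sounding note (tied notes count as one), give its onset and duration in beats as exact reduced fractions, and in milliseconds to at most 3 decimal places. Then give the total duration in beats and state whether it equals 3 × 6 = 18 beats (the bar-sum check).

1) 0.0ms=0b +756.303ms=6/7b
2) 756.303ms=6/7b +756.303ms=6/7b
3) 1512.605ms=12/7b +756.303ms=6/7b
4) 2268.908ms=18/7b +756.303ms=6/7b
5) 3025.21ms=24/7b +378.151ms=3/7b
6) 3403.361ms=27/7b +378.151ms=3/7b
7) 3781.513ms=30/7b +756.303ms=6/7b
8) 4537.815ms=36/7b +756.303ms=6/7b
9) 5294.118ms=6b +661.765ms=3/4b
10) 5955.882ms=27/4b +661.765ms=3/4b
11) 6617.647ms=15/2b +1323.529ms=3/2b
12) 7941.176ms=9b +1323.529ms=3/2b
13) 9264.706ms=21/2b +1323.529ms=3/2b
14) 10588.235ms=12b +756.303ms=6/7b
15) 11344.538ms=90/7b +378.151ms=3/7b
16) 11722.689ms=93/7b +378.151ms=3/7b
17) 12100.84ms=96/7b +378.151ms=3/7b
18) 12478.992ms=99/7b +378.151ms=3/7b
19) 12857.143ms=102/7b +756.303ms=6/7b
20) 13613.445ms=108/7b +756.303ms=6/7b
21) 14369.748ms=114/7b +756.303ms=6/7b
22) 15126.05ms=120/7b +756.303ms=6/7b
Σ=18b of 18 (68bpm 6/8) — PASS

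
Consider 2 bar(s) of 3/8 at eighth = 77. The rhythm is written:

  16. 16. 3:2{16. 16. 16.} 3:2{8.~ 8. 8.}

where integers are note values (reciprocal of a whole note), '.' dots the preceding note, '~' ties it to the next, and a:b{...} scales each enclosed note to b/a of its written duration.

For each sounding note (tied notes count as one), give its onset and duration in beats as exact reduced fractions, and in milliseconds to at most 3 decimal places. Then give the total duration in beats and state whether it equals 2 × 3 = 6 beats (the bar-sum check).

1) 0.0ms=0b +584.416ms=3/4b
2) 584.416ms=3/4b +584.416ms=3/4b
3) 1168.831ms=3/2b +389.61ms=1/2b
4) 1558.442ms=2b +389.61ms=1/2b
5) 1948.052ms=5/2b +389.61ms=1/2b
6) 2337.662ms=3b +1558.442ms=2b
7) 3896.104ms=5b +779.221ms=1b
Σ=6b of 6 (77bpm 3/8) — PASS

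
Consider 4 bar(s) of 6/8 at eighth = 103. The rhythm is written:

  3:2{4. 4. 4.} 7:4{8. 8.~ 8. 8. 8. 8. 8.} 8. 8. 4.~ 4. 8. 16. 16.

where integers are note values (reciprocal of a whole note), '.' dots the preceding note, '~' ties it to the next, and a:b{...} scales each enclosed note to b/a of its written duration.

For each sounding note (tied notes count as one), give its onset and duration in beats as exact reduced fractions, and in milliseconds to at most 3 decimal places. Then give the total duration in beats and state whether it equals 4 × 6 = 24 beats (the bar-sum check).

1) 0.0ms=0b +1165.049ms=2b
2) 1165.049ms=2b +1165.049ms=2b
3) 2330.097ms=4b +1165.049ms=2b
4) 3495.146ms=6b +499.307ms=6/7b
5) 3994.452ms=48/7b +998.613ms=12/7b
6) 4993.065ms=60/7b +499.307ms=6/7b
7) 5492.372ms=66/7b +499.307ms=6/7b
8) 5991.678ms=72/7b +499.307ms=6/7b
9) 6490.985ms=78/7b +499.307ms=6/7b
10) 6990.291ms=12b +873.786ms=3/2b
11) 7864.078ms=27/2b +873.786ms=3/2b
12) 8737.864ms=15b +3495.146ms=6b
13) 12233.01ms=21b +873.786ms=3/2b
14) 13106.796ms=45/2b +436.893ms=3/4b
15) 13543.689ms=93/4b +436.893ms=3/4b
Σ=24b of 24 (103bpm 6/8) — PASS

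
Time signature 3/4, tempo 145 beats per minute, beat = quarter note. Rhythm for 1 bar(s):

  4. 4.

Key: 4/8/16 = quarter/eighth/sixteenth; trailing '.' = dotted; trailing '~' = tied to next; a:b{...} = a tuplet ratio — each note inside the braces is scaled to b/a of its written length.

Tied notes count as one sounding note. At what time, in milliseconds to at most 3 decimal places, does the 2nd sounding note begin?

note 2 onset = 3/2b = 620.69ms

1. 0.0ms @ 0 + 620.69ms (3/2)
2. 620.69ms @ 3/2 + 620.69ms (3/2)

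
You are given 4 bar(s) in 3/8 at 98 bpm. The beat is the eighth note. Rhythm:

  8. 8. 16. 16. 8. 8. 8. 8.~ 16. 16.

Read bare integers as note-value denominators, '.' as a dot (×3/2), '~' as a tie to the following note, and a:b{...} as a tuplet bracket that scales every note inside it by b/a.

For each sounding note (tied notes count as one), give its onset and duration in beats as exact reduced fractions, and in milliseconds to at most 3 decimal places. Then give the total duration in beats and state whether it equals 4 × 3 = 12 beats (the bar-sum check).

1) 0.0ms=0b +918.367ms=3/2b
2) 918.367ms=3/2b +918.367ms=3/2b
3) 1836.735ms=3b +459.184ms=3/4b
4) 2295.918ms=15/4b +459.184ms=3/4b
5) 2755.102ms=9/2b +918.367ms=3/2b
6) 3673.469ms=6b +918.367ms=3/2b
7) 4591.837ms=15/2b +918.367ms=3/2b
8) 5510.204ms=9b +1377.551ms=9/4b
9) 6887.755ms=45/4b +459.184ms=3/4b
Σ=12b of 12 (98bpm 3/8) — PASS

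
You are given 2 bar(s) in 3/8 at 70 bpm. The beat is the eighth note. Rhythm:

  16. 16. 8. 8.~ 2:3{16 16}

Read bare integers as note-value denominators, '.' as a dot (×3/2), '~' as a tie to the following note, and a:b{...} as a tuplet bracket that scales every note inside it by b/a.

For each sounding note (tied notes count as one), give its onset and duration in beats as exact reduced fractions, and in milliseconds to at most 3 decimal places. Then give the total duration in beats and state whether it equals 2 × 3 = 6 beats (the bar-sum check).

1) 0.0ms=0b +642.857ms=3/4b
2) 642.857ms=3/4b +642.857ms=3/4b
3) 1285.714ms=3/2b +1285.714ms=3/2b
4) 2571.429ms=3b +1928.571ms=9/4b
5) 4500.0ms=21/4b +642.857ms=3/4b
Σ=6b of 6 (70bpm 3/8) — PASS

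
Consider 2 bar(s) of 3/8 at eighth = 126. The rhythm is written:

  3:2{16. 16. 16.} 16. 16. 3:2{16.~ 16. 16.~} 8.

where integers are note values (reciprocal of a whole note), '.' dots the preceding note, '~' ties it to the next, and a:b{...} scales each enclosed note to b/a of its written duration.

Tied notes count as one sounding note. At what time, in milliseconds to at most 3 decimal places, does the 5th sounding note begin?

1. 0.0ms @ 0 + 238.095ms (1/2)
2. 238.095ms @ 1/2 + 238.095ms (1/2)
3. 476.19ms @ 1 + 238.095ms (1/2)
4. 714.286ms @ 3/2 + 357.143ms (3/4)
5. 1071.429ms @ 9/4 + 357.143ms (3/4)
6. 1428.571ms @ 3 + 476.19ms (1)
7. 1904.762ms @ 4 + 952.381ms (2)

note 5 onset = 9/4b = 1071.429ms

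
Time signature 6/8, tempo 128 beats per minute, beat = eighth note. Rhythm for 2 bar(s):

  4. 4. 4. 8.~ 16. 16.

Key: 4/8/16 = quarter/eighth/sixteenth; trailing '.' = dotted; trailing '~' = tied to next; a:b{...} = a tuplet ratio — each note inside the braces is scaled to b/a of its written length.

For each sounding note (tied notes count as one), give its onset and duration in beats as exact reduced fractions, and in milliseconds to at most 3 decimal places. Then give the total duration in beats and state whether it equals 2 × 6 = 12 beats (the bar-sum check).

1) 0.0ms=0b +1406.25ms=3b
2) 1406.25ms=3b +1406.25ms=3b
3) 2812.5ms=6b +1406.25ms=3b
4) 4218.75ms=9b +1054.688ms=9/4b
5) 5273.438ms=45/4b +351.562ms=3/4b
Σ=12b of 12 (128bpm 6/8) — PASS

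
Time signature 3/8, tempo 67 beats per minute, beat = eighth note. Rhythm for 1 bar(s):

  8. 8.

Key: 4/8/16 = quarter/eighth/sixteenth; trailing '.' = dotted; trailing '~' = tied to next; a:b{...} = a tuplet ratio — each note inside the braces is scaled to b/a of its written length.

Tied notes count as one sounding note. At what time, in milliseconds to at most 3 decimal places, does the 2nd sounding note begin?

note 2 onset = 3/2b = 1343.284ms

1. 0.0ms @ 0 + 1343.284ms (3/2)
2. 1343.284ms @ 3/2 + 1343.284ms (3/2)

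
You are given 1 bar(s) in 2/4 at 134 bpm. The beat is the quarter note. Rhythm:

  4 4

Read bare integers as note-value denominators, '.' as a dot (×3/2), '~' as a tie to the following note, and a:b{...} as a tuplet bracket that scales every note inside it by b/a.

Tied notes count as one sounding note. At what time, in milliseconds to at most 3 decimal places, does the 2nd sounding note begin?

note 2 onset = 1b = 447.761ms

1. 0.0ms @ 0 + 447.761ms (1)
2. 447.761ms @ 1 + 447.761ms (1)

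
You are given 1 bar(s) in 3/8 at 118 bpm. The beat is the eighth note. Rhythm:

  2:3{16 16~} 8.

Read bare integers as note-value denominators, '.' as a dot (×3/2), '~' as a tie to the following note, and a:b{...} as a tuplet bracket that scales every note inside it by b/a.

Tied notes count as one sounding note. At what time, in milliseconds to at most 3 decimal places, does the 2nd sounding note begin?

1. 0.0ms @ 0 + 381.356ms (3/4)
2. 381.356ms @ 3/4 + 1144.068ms (9/4)

note 2 onset = 3/4b = 381.356ms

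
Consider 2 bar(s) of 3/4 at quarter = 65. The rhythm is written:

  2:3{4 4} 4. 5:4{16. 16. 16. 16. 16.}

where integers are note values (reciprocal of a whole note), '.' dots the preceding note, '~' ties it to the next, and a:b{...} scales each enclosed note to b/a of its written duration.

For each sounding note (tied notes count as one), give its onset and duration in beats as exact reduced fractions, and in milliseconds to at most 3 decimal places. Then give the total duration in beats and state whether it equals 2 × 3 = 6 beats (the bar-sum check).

1) 0.0ms=0b +1384.615ms=3/2b
2) 1384.615ms=3/2b +1384.615ms=3/2b
3) 2769.231ms=3b +1384.615ms=3/2b
4) 4153.846ms=9/2b +276.923ms=3/10b
5) 4430.769ms=24/5b +276.923ms=3/10b
6) 4707.692ms=51/10b +276.923ms=3/10b
7) 4984.615ms=27/5b +276.923ms=3/10b
8) 5261.538ms=57/10b +276.923ms=3/10b
Σ=6b of 6 (65bpm 3/4) — PASS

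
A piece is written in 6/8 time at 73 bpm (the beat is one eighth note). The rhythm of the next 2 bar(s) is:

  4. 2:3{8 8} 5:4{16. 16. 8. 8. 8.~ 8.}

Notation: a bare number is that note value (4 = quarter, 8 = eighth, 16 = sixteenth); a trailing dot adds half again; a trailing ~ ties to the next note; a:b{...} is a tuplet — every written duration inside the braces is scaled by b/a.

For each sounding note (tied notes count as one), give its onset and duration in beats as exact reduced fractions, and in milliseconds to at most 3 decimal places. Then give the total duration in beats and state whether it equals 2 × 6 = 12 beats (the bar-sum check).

1) 0.0ms=0b +2465.753ms=3b
2) 2465.753ms=3b +1232.877ms=3/2b
3) 3698.63ms=9/2b +1232.877ms=3/2b
4) 4931.507ms=6b +493.151ms=3/5b
5) 5424.658ms=33/5b +493.151ms=3/5b
6) 5917.808ms=36/5b +986.301ms=6/5b
7) 6904.11ms=42/5b +986.301ms=6/5b
8) 7890.411ms=48/5b +1972.603ms=12/5b
Σ=12b of 12 (73bpm 6/8) — PASS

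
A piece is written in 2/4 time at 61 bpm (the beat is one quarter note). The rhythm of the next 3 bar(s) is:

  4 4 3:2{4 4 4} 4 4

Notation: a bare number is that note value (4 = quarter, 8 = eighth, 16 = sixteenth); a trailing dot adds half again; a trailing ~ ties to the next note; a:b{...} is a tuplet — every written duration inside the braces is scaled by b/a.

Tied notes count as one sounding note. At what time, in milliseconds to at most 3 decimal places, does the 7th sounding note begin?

note 7 onset = 5b = 4918.033ms

1. 0.0ms @ 0 + 983.607ms (1)
2. 983.607ms @ 1 + 983.607ms (1)
3. 1967.213ms @ 2 + 655.738ms (2/3)
4. 2622.951ms @ 8/3 + 655.738ms (2/3)
5. 3278.689ms @ 10/3 + 655.738ms (2/3)
6. 3934.426ms @ 4 + 983.607ms (1)
7. 4918.033ms @ 5 + 983.607ms (1)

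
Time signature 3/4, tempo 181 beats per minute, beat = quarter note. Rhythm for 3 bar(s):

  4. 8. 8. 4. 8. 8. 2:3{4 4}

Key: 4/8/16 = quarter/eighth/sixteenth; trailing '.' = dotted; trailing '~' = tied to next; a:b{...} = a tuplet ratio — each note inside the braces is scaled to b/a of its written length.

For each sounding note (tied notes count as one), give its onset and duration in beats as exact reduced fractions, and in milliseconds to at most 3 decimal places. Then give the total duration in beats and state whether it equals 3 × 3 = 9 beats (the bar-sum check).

1) 0.0ms=0b +497.238ms=3/2b
2) 497.238ms=3/2b +248.619ms=3/4b
3) 745.856ms=9/4b +248.619ms=3/4b
4) 994.475ms=3b +497.238ms=3/2b
5) 1491.713ms=9/2b +248.619ms=3/4b
6) 1740.331ms=21/4b +248.619ms=3/4b
7) 1988.95ms=6b +497.238ms=3/2b
8) 2486.188ms=15/2b +497.238ms=3/2b
Σ=9b of 9 (181bpm 3/4) — PASS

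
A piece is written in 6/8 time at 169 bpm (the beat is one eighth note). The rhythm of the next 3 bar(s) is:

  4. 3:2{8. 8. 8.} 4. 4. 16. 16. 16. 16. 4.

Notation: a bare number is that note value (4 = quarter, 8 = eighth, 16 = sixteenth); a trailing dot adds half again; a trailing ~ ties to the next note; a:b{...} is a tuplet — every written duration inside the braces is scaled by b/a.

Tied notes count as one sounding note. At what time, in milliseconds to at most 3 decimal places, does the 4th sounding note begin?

1. 0.0ms @ 0 + 1065.089ms (3)
2. 1065.089ms @ 3 + 355.03ms (1)
3. 1420.118ms @ 4 + 355.03ms (1)
4. 1775.148ms @ 5 + 355.03ms (1)
5. 2130.178ms @ 6 + 1065.089ms (3)
6. 3195.266ms @ 9 + 1065.089ms (3)
7. 4260.355ms @ 12 + 266.272ms (3/4)
8. 4526.627ms @ 51/4 + 266.272ms (3/4)
9. 4792.899ms @ 27/2 + 266.272ms (3/4)
10. 5059.172ms @ 57/4 + 266.272ms (3/4)
11. 5325.444ms @ 15 + 1065.089ms (3)

note 4 onset = 5b = 1775.148ms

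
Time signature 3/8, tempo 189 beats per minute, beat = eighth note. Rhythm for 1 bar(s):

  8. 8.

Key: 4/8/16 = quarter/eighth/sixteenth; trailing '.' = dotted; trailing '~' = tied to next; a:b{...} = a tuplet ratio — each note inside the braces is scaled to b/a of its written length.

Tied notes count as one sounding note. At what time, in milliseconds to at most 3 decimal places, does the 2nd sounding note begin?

note 2 onset = 3/2b = 476.19ms

1. 0.0ms @ 0 + 476.19ms (3/2)
2. 476.19ms @ 3/2 + 476.19ms (3/2)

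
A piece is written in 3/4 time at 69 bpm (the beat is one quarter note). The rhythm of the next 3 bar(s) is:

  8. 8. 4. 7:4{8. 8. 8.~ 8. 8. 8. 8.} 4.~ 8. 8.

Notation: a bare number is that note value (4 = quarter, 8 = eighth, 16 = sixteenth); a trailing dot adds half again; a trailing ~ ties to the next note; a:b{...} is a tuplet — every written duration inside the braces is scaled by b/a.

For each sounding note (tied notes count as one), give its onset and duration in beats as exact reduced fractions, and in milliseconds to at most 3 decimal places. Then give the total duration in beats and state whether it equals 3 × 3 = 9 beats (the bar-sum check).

1) 0.0ms=0b +652.174ms=3/4b
2) 652.174ms=3/4b +652.174ms=3/4b
3) 1304.348ms=3/2b +1304.348ms=3/2b
4) 2608.696ms=3b +372.671ms=3/7b
5) 2981.366ms=24/7b +372.671ms=3/7b
6) 3354.037ms=27/7b +745.342ms=6/7b
7) 4099.379ms=33/7b +372.671ms=3/7b
8) 4472.05ms=36/7b +372.671ms=3/7b
9) 4844.72ms=39/7b +372.671ms=3/7b
10) 5217.391ms=6b +1956.522ms=9/4b
11) 7173.913ms=33/4b +652.174ms=3/4b
Σ=9b of 9 (69bpm 3/4) — PASS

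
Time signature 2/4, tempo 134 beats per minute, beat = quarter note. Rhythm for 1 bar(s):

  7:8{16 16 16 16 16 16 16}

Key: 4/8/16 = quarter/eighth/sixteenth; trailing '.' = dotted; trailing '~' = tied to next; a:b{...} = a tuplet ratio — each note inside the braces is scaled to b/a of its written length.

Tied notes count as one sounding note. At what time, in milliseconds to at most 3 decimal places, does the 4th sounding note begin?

1. 0.0ms @ 0 + 127.932ms (2/7)
2. 127.932ms @ 2/7 + 127.932ms (2/7)
3. 255.864ms @ 4/7 + 127.932ms (2/7)
4. 383.795ms @ 6/7 + 127.932ms (2/7)
5. 511.727ms @ 8/7 + 127.932ms (2/7)
6. 639.659ms @ 10/7 + 127.932ms (2/7)
7. 767.591ms @ 12/7 + 127.932ms (2/7)

note 4 onset = 6/7b = 383.795ms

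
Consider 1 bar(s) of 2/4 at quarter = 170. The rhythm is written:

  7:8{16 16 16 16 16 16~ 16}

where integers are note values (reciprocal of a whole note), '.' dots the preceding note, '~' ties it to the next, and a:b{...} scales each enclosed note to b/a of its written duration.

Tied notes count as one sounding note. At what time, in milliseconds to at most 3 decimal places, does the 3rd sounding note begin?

note 3 onset = 4/7b = 201.681ms

1. 0.0ms @ 0 + 100.84ms (2/7)
2. 100.84ms @ 2/7 + 100.84ms (2/7)
3. 201.681ms @ 4/7 + 100.84ms (2/7)
4. 302.521ms @ 6/7 + 100.84ms (2/7)
5. 403.361ms @ 8/7 + 100.84ms (2/7)
6. 504.202ms @ 10/7 + 201.681ms (4/7)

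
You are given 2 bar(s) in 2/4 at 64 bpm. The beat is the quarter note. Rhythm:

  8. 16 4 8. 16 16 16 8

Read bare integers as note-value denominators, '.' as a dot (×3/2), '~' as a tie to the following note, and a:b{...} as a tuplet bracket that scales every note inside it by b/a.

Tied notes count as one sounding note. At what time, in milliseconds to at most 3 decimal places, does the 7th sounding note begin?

note 7 onset = 13/4b = 3046.875ms

1. 0.0ms @ 0 + 703.125ms (3/4)
2. 703.125ms @ 3/4 + 234.375ms (1/4)
3. 937.5ms @ 1 + 937.5ms (1)
4. 1875.0ms @ 2 + 703.125ms (3/4)
5. 2578.125ms @ 11/4 + 234.375ms (1/4)
6. 2812.5ms @ 3 + 234.375ms (1/4)
7. 3046.875ms @ 13/4 + 234.375ms (1/4)
8. 3281.25ms @ 7/2 + 468.75ms (1/2)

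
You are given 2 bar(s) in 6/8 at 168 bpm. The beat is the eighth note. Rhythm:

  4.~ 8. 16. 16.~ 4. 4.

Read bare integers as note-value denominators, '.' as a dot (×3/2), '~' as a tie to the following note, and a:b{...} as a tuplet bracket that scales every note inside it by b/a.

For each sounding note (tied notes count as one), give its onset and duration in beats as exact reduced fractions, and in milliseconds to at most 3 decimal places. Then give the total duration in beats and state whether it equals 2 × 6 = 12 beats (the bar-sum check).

1) 0.0ms=0b +1607.143ms=9/2b
2) 1607.143ms=9/2b +267.857ms=3/4b
3) 1875.0ms=21/4b +1339.286ms=15/4b
4) 3214.286ms=9b +1071.429ms=3b
Σ=12b of 12 (168bpm 6/8) — PASS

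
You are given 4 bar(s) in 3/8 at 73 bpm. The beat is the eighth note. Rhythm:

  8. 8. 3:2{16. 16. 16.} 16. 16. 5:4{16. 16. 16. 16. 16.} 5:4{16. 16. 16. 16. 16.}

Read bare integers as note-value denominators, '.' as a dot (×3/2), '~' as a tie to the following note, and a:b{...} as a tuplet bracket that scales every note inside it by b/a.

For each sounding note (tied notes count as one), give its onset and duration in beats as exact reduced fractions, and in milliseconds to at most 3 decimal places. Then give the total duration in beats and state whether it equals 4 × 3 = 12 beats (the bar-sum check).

1) 0.0ms=0b +1232.877ms=3/2b
2) 1232.877ms=3/2b +1232.877ms=3/2b
3) 2465.753ms=3b +410.959ms=1/2b
4) 2876.712ms=7/2b +410.959ms=1/2b
5) 3287.671ms=4b +410.959ms=1/2b
6) 3698.63ms=9/2b +616.438ms=3/4b
7) 4315.068ms=21/4b +616.438ms=3/4b
8) 4931.507ms=6b +493.151ms=3/5b
9) 5424.658ms=33/5b +493.151ms=3/5b
10) 5917.808ms=36/5b +493.151ms=3/5b
11) 6410.959ms=39/5b +493.151ms=3/5b
12) 6904.11ms=42/5b +493.151ms=3/5b
13) 7397.26ms=9b +493.151ms=3/5b
14) 7890.411ms=48/5b +493.151ms=3/5b
15) 8383.562ms=51/5b +493.151ms=3/5b
16) 8876.712ms=54/5b +493.151ms=3/5b
17) 9369.863ms=57/5b +493.151ms=3/5b
Σ=12b of 12 (73bpm 3/8) — PASS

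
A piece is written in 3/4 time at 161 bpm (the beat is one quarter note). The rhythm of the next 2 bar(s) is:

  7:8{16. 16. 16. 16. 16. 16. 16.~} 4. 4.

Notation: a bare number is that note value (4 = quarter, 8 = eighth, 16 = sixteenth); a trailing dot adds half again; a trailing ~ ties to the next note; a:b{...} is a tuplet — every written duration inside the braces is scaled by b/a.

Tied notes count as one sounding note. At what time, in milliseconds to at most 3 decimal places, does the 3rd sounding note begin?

note 3 onset = 6/7b = 319.432ms

1. 0.0ms @ 0 + 159.716ms (3/7)
2. 159.716ms @ 3/7 + 159.716ms (3/7)
3. 319.432ms @ 6/7 + 159.716ms (3/7)
4. 479.148ms @ 9/7 + 159.716ms (3/7)
5. 638.864ms @ 12/7 + 159.716ms (3/7)
6. 798.58ms @ 15/7 + 159.716ms (3/7)
7. 958.296ms @ 18/7 + 718.722ms (27/14)
8. 1677.019ms @ 9/2 + 559.006ms (3/2)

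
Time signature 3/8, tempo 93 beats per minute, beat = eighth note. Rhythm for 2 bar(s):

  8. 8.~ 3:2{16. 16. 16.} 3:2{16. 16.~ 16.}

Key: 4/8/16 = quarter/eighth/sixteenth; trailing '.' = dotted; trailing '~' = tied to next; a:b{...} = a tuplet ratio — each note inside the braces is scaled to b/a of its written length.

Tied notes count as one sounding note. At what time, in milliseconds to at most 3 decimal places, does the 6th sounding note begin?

note 6 onset = 5b = 3225.806ms

1. 0.0ms @ 0 + 967.742ms (3/2)
2. 967.742ms @ 3/2 + 1290.323ms (2)
3. 2258.065ms @ 7/2 + 322.581ms (1/2)
4. 2580.645ms @ 4 + 322.581ms (1/2)
5. 2903.226ms @ 9/2 + 322.581ms (1/2)
6. 3225.806ms @ 5 + 645.161ms (1)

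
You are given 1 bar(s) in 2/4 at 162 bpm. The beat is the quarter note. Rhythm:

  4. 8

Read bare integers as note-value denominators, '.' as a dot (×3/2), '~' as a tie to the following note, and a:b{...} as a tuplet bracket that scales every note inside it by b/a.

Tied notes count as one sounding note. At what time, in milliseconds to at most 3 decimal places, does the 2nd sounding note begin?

1. 0.0ms @ 0 + 555.556ms (3/2)
2. 555.556ms @ 3/2 + 185.185ms (1/2)

note 2 onset = 3/2b = 555.556ms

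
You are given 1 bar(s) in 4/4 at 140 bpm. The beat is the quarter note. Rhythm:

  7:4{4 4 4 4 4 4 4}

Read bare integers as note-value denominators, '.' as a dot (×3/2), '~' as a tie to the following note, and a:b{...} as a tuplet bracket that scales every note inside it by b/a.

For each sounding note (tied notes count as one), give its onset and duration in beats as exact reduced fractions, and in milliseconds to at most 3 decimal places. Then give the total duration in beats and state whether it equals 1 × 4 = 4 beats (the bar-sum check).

1) 0.0ms=0b +244.898ms=4/7b
2) 244.898ms=4/7b +244.898ms=4/7b
3) 489.796ms=8/7b +244.898ms=4/7b
4) 734.694ms=12/7b +244.898ms=4/7b
5) 979.592ms=16/7b +244.898ms=4/7b
6) 1224.49ms=20/7b +244.898ms=4/7b
7) 1469.388ms=24/7b +244.898ms=4/7b
Σ=4b of 4 (140bpm 4/4) — PASS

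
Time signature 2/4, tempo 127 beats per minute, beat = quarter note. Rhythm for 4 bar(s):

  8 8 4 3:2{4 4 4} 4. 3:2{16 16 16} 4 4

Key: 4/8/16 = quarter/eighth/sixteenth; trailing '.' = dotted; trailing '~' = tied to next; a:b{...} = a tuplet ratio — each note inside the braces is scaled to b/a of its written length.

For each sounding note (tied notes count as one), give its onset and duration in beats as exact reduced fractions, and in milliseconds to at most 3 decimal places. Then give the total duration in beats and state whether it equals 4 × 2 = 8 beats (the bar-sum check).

1) 0.0ms=0b +236.22ms=1/2b
2) 236.22ms=1/2b +236.22ms=1/2b
3) 472.441ms=1b +472.441ms=1b
4) 944.882ms=2b +314.961ms=2/3b
5) 1259.843ms=8/3b +314.961ms=2/3b
6) 1574.803ms=10/3b +314.961ms=2/3b
7) 1889.764ms=4b +708.661ms=3/2b
8) 2598.425ms=11/2b +78.74ms=1/6b
9) 2677.165ms=17/3b +78.74ms=1/6b
10) 2755.906ms=35/6b +78.74ms=1/6b
11) 2834.646ms=6b +472.441ms=1b
12) 3307.087ms=7b +472.441ms=1b
Σ=8b of 8 (127bpm 2/4) — PASS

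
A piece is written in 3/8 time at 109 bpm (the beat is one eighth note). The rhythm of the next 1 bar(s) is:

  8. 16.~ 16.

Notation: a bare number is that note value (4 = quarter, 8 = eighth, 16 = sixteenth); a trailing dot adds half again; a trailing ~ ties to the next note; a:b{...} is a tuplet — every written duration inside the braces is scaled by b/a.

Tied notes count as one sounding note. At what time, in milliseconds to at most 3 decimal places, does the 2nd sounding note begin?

1. 0.0ms @ 0 + 825.688ms (3/2)
2. 825.688ms @ 3/2 + 825.688ms (3/2)

note 2 onset = 3/2b = 825.688ms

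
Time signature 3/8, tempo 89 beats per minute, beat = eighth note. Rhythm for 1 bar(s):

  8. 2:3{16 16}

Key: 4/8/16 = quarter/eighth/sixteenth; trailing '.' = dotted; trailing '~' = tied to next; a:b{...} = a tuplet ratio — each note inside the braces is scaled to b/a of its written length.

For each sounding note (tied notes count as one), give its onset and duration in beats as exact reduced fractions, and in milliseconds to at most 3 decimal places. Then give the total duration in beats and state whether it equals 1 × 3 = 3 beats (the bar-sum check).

1) 0.0ms=0b +1011.236ms=3/2b
2) 1011.236ms=3/2b +505.618ms=3/4b
3) 1516.854ms=9/4b +505.618ms=3/4b
Σ=3b of 3 (89bpm 3/8) — PASS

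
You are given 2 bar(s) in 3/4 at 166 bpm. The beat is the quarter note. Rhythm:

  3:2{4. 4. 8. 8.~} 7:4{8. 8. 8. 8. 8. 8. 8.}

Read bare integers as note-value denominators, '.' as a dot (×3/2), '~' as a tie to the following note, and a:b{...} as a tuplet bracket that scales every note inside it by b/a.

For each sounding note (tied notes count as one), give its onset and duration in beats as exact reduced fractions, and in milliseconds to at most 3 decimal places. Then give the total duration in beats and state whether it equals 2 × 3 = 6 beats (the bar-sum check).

1) 0.0ms=0b +361.446ms=1b
2) 361.446ms=1b +361.446ms=1b
3) 722.892ms=2b +180.723ms=1/2b
4) 903.614ms=5/2b +335.628ms=13/14b
5) 1239.243ms=24/7b +154.905ms=3/7b
6) 1394.148ms=27/7b +154.905ms=3/7b
7) 1549.053ms=30/7b +154.905ms=3/7b
8) 1703.959ms=33/7b +154.905ms=3/7b
9) 1858.864ms=36/7b +154.905ms=3/7b
10) 2013.769ms=39/7b +154.905ms=3/7b
Σ=6b of 6 (166bpm 3/4) — PASS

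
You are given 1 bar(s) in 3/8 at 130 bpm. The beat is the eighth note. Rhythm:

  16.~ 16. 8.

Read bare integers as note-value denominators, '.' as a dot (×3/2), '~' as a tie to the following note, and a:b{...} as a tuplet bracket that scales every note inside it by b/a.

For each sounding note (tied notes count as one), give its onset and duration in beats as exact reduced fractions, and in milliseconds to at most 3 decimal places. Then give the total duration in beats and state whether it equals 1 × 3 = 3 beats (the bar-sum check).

1) 0.0ms=0b +692.308ms=3/2b
2) 692.308ms=3/2b +692.308ms=3/2b
Σ=3b of 3 (130bpm 3/8) — PASS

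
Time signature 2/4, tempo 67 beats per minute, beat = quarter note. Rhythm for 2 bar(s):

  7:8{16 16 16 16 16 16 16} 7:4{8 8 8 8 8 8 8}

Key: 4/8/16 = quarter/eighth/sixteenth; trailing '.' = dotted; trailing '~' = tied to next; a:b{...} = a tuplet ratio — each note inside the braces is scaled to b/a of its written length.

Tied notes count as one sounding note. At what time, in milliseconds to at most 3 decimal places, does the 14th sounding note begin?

note 14 onset = 26/7b = 3326.226ms

1. 0.0ms @ 0 + 255.864ms (2/7)
2. 255.864ms @ 2/7 + 255.864ms (2/7)
3. 511.727ms @ 4/7 + 255.864ms (2/7)
4. 767.591ms @ 6/7 + 255.864ms (2/7)
5. 1023.454ms @ 8/7 + 255.864ms (2/7)
6. 1279.318ms @ 10/7 + 255.864ms (2/7)
7. 1535.181ms @ 12/7 + 255.864ms (2/7)
8. 1791.045ms @ 2 + 255.864ms (2/7)
9. 2046.908ms @ 16/7 + 255.864ms (2/7)
10. 2302.772ms @ 18/7 + 255.864ms (2/7)
11. 2558.635ms @ 20/7 + 255.864ms (2/7)
12. 2814.499ms @ 22/7 + 255.864ms (2/7)
13. 3070.362ms @ 24/7 + 255.864ms (2/7)
14. 3326.226ms @ 26/7 + 255.864ms (2/7)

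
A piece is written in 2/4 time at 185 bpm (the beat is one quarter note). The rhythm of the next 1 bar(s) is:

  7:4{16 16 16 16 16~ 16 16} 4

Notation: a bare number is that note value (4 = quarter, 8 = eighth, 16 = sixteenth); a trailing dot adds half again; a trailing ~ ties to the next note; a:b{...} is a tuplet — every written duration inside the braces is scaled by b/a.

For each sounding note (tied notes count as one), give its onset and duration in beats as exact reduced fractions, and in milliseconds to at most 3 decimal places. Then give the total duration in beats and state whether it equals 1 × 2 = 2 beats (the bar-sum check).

1) 0.0ms=0b +46.332ms=1/7b
2) 46.332ms=1/7b +46.332ms=1/7b
3) 92.664ms=2/7b +46.332ms=1/7b
4) 138.996ms=3/7b +46.332ms=1/7b
5) 185.328ms=4/7b +92.664ms=2/7b
6) 277.992ms=6/7b +46.332ms=1/7b
7) 324.324ms=1b +324.324ms=1b
Σ=2b of 2 (185bpm 2/4) — PASS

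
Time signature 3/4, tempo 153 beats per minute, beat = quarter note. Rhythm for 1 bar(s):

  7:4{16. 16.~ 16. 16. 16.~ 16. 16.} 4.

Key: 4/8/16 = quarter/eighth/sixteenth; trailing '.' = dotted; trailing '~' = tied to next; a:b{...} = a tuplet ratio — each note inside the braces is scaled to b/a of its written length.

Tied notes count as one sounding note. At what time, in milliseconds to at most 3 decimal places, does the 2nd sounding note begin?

note 2 onset = 3/14b = 84.034ms

1. 0.0ms @ 0 + 84.034ms (3/14)
2. 84.034ms @ 3/14 + 168.067ms (3/7)
3. 252.101ms @ 9/14 + 84.034ms (3/14)
4. 336.134ms @ 6/7 + 168.067ms (3/7)
5. 504.202ms @ 9/7 + 84.034ms (3/14)
6. 588.235ms @ 3/2 + 588.235ms (3/2)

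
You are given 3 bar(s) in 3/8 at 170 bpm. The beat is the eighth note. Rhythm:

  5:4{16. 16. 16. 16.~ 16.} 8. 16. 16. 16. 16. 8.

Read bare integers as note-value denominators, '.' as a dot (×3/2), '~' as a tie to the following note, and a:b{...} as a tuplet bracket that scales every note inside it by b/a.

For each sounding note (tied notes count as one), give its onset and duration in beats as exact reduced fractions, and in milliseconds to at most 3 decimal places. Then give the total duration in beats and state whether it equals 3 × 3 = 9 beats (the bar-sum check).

1) 0.0ms=0b +211.765ms=3/5b
2) 211.765ms=3/5b +211.765ms=3/5b
3) 423.529ms=6/5b +211.765ms=3/5b
4) 635.294ms=9/5b +423.529ms=6/5b
5) 1058.824ms=3b +529.412ms=3/2b
6) 1588.235ms=9/2b +264.706ms=3/4b
7) 1852.941ms=21/4b +264.706ms=3/4b
8) 2117.647ms=6b +264.706ms=3/4b
9) 2382.353ms=27/4b +264.706ms=3/4b
10) 2647.059ms=15/2b +529.412ms=3/2b
Σ=9b of 9 (170bpm 3/8) — PASS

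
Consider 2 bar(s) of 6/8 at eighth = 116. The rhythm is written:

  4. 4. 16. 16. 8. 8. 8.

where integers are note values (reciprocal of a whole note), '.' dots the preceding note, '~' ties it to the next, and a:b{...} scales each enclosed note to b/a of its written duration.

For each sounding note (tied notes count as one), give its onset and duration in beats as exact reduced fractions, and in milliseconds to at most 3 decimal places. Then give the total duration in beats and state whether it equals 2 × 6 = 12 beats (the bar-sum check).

1) 0.0ms=0b +1551.724ms=3b
2) 1551.724ms=3b +1551.724ms=3b
3) 3103.448ms=6b +387.931ms=3/4b
4) 3491.379ms=27/4b +387.931ms=3/4b
5) 3879.31ms=15/2b +775.862ms=3/2b
6) 4655.172ms=9b +775.862ms=3/2b
7) 5431.034ms=21/2b +775.862ms=3/2b
Σ=12b of 12 (116bpm 6/8) — PASS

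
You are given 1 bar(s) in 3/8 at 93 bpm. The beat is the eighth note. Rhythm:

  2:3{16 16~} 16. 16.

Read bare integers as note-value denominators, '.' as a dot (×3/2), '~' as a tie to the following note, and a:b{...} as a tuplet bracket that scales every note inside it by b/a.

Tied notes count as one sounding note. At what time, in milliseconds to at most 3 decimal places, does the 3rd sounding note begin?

1. 0.0ms @ 0 + 483.871ms (3/4)
2. 483.871ms @ 3/4 + 967.742ms (3/2)
3. 1451.613ms @ 9/4 + 483.871ms (3/4)

note 3 onset = 9/4b = 1451.613ms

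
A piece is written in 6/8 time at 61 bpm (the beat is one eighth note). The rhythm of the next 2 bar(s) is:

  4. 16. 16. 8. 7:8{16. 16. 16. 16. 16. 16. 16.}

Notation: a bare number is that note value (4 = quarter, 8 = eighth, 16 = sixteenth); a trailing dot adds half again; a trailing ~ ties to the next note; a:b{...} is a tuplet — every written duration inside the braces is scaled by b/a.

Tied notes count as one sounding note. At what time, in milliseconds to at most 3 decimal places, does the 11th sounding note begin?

1. 0.0ms @ 0 + 2950.82ms (3)
2. 2950.82ms @ 3 + 737.705ms (3/4)
3. 3688.525ms @ 15/4 + 737.705ms (3/4)
4. 4426.23ms @ 9/2 + 1475.41ms (3/2)
5. 5901.639ms @ 6 + 843.091ms (6/7)
6. 6744.731ms @ 48/7 + 843.091ms (6/7)
7. 7587.822ms @ 54/7 + 843.091ms (6/7)
8. 8430.913ms @ 60/7 + 843.091ms (6/7)
9. 9274.005ms @ 66/7 + 843.091ms (6/7)
10. 10117.096ms @ 72/7 + 843.091ms (6/7)
11. 10960.187ms @ 78/7 + 843.091ms (6/7)

note 11 onset = 78/7b = 10960.187ms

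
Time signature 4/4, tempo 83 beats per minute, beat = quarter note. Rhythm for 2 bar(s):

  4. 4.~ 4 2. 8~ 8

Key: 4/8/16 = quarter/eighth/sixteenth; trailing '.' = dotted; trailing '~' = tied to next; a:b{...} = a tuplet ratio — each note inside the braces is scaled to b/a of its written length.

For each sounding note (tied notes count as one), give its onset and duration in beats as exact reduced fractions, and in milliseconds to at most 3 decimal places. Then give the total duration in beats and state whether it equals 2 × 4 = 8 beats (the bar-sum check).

1) 0.0ms=0b +1084.337ms=3/2b
2) 1084.337ms=3/2b +1807.229ms=5/2b
3) 2891.566ms=4b +2168.675ms=3b
4) 5060.241ms=7b +722.892ms=1b
Σ=8b of 8 (83bpm 4/4) — PASS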